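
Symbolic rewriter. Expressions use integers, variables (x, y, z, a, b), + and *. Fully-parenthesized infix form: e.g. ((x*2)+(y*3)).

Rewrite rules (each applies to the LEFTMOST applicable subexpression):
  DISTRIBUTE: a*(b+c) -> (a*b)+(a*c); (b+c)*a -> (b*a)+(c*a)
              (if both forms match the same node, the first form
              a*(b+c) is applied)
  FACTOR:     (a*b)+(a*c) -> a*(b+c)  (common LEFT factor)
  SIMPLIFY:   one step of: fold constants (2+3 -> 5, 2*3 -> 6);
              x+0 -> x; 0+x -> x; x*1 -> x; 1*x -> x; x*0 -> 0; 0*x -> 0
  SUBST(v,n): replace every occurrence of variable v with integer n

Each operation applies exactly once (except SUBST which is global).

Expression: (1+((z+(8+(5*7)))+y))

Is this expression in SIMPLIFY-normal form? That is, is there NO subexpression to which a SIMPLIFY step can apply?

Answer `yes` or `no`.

Answer: no

Derivation:
Expression: (1+((z+(8+(5*7)))+y))
Scanning for simplifiable subexpressions (pre-order)...
  at root: (1+((z+(8+(5*7)))+y)) (not simplifiable)
  at R: ((z+(8+(5*7)))+y) (not simplifiable)
  at RL: (z+(8+(5*7))) (not simplifiable)
  at RLR: (8+(5*7)) (not simplifiable)
  at RLRR: (5*7) (SIMPLIFIABLE)
Found simplifiable subexpr at path RLRR: (5*7)
One SIMPLIFY step would give: (1+((z+(8+35))+y))
-> NOT in normal form.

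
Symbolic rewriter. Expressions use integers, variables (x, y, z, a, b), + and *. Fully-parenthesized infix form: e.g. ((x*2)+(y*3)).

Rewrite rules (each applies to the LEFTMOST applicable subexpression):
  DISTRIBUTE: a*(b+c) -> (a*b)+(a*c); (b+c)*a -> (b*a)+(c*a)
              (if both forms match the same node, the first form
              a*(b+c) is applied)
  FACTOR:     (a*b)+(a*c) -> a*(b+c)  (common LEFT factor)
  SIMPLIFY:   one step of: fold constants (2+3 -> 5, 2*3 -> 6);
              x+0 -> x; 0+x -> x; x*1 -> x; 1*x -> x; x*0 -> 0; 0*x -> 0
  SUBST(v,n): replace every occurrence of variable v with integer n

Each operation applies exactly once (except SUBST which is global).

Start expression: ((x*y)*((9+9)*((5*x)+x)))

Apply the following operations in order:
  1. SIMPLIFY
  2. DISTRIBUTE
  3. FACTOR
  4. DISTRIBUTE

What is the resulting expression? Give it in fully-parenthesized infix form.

Answer: ((x*y)*((18*(5*x))+(18*x)))

Derivation:
Start: ((x*y)*((9+9)*((5*x)+x)))
Apply SIMPLIFY at RL (target: (9+9)): ((x*y)*((9+9)*((5*x)+x))) -> ((x*y)*(18*((5*x)+x)))
Apply DISTRIBUTE at R (target: (18*((5*x)+x))): ((x*y)*(18*((5*x)+x))) -> ((x*y)*((18*(5*x))+(18*x)))
Apply FACTOR at R (target: ((18*(5*x))+(18*x))): ((x*y)*((18*(5*x))+(18*x))) -> ((x*y)*(18*((5*x)+x)))
Apply DISTRIBUTE at R (target: (18*((5*x)+x))): ((x*y)*(18*((5*x)+x))) -> ((x*y)*((18*(5*x))+(18*x)))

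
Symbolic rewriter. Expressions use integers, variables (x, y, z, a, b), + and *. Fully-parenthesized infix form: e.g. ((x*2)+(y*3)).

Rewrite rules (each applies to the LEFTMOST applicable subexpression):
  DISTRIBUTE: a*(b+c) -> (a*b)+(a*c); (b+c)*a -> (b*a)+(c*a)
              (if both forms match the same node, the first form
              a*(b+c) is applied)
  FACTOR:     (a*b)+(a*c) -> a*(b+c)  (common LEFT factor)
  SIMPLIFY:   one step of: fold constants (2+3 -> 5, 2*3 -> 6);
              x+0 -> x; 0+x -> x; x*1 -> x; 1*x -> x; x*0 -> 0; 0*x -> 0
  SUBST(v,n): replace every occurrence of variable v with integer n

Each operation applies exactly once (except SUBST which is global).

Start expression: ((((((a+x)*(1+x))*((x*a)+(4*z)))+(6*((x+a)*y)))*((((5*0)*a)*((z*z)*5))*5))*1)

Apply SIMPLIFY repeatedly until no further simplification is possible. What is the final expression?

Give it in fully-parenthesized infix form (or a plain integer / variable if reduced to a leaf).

Start: ((((((a+x)*(1+x))*((x*a)+(4*z)))+(6*((x+a)*y)))*((((5*0)*a)*((z*z)*5))*5))*1)
Step 1: at root: ((((((a+x)*(1+x))*((x*a)+(4*z)))+(6*((x+a)*y)))*((((5*0)*a)*((z*z)*5))*5))*1) -> (((((a+x)*(1+x))*((x*a)+(4*z)))+(6*((x+a)*y)))*((((5*0)*a)*((z*z)*5))*5)); overall: ((((((a+x)*(1+x))*((x*a)+(4*z)))+(6*((x+a)*y)))*((((5*0)*a)*((z*z)*5))*5))*1) -> (((((a+x)*(1+x))*((x*a)+(4*z)))+(6*((x+a)*y)))*((((5*0)*a)*((z*z)*5))*5))
Step 2: at RLLL: (5*0) -> 0; overall: (((((a+x)*(1+x))*((x*a)+(4*z)))+(6*((x+a)*y)))*((((5*0)*a)*((z*z)*5))*5)) -> (((((a+x)*(1+x))*((x*a)+(4*z)))+(6*((x+a)*y)))*(((0*a)*((z*z)*5))*5))
Step 3: at RLL: (0*a) -> 0; overall: (((((a+x)*(1+x))*((x*a)+(4*z)))+(6*((x+a)*y)))*(((0*a)*((z*z)*5))*5)) -> (((((a+x)*(1+x))*((x*a)+(4*z)))+(6*((x+a)*y)))*((0*((z*z)*5))*5))
Step 4: at RL: (0*((z*z)*5)) -> 0; overall: (((((a+x)*(1+x))*((x*a)+(4*z)))+(6*((x+a)*y)))*((0*((z*z)*5))*5)) -> (((((a+x)*(1+x))*((x*a)+(4*z)))+(6*((x+a)*y)))*(0*5))
Step 5: at R: (0*5) -> 0; overall: (((((a+x)*(1+x))*((x*a)+(4*z)))+(6*((x+a)*y)))*(0*5)) -> (((((a+x)*(1+x))*((x*a)+(4*z)))+(6*((x+a)*y)))*0)
Step 6: at root: (((((a+x)*(1+x))*((x*a)+(4*z)))+(6*((x+a)*y)))*0) -> 0; overall: (((((a+x)*(1+x))*((x*a)+(4*z)))+(6*((x+a)*y)))*0) -> 0
Fixed point: 0

Answer: 0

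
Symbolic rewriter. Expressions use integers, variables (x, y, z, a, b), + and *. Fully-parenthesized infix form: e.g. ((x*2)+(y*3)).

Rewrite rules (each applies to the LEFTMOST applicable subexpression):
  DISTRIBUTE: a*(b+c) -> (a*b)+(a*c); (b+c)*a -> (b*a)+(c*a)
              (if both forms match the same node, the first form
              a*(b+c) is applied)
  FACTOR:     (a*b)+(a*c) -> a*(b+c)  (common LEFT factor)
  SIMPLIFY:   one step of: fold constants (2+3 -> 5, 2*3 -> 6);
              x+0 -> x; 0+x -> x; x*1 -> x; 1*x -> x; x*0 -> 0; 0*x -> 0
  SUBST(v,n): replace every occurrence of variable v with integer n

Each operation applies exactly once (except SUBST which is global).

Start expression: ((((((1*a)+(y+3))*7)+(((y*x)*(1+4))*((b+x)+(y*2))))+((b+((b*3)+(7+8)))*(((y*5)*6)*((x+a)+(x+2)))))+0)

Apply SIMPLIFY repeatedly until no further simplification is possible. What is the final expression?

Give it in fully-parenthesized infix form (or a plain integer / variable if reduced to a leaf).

Answer: ((((a+(y+3))*7)+(((y*x)*5)*((b+x)+(y*2))))+((b+((b*3)+15))*(((y*5)*6)*((x+a)+(x+2)))))

Derivation:
Start: ((((((1*a)+(y+3))*7)+(((y*x)*(1+4))*((b+x)+(y*2))))+((b+((b*3)+(7+8)))*(((y*5)*6)*((x+a)+(x+2)))))+0)
Step 1: at root: ((((((1*a)+(y+3))*7)+(((y*x)*(1+4))*((b+x)+(y*2))))+((b+((b*3)+(7+8)))*(((y*5)*6)*((x+a)+(x+2)))))+0) -> (((((1*a)+(y+3))*7)+(((y*x)*(1+4))*((b+x)+(y*2))))+((b+((b*3)+(7+8)))*(((y*5)*6)*((x+a)+(x+2))))); overall: ((((((1*a)+(y+3))*7)+(((y*x)*(1+4))*((b+x)+(y*2))))+((b+((b*3)+(7+8)))*(((y*5)*6)*((x+a)+(x+2)))))+0) -> (((((1*a)+(y+3))*7)+(((y*x)*(1+4))*((b+x)+(y*2))))+((b+((b*3)+(7+8)))*(((y*5)*6)*((x+a)+(x+2)))))
Step 2: at LLLL: (1*a) -> a; overall: (((((1*a)+(y+3))*7)+(((y*x)*(1+4))*((b+x)+(y*2))))+((b+((b*3)+(7+8)))*(((y*5)*6)*((x+a)+(x+2))))) -> ((((a+(y+3))*7)+(((y*x)*(1+4))*((b+x)+(y*2))))+((b+((b*3)+(7+8)))*(((y*5)*6)*((x+a)+(x+2)))))
Step 3: at LRLR: (1+4) -> 5; overall: ((((a+(y+3))*7)+(((y*x)*(1+4))*((b+x)+(y*2))))+((b+((b*3)+(7+8)))*(((y*5)*6)*((x+a)+(x+2))))) -> ((((a+(y+3))*7)+(((y*x)*5)*((b+x)+(y*2))))+((b+((b*3)+(7+8)))*(((y*5)*6)*((x+a)+(x+2)))))
Step 4: at RLRR: (7+8) -> 15; overall: ((((a+(y+3))*7)+(((y*x)*5)*((b+x)+(y*2))))+((b+((b*3)+(7+8)))*(((y*5)*6)*((x+a)+(x+2))))) -> ((((a+(y+3))*7)+(((y*x)*5)*((b+x)+(y*2))))+((b+((b*3)+15))*(((y*5)*6)*((x+a)+(x+2)))))
Fixed point: ((((a+(y+3))*7)+(((y*x)*5)*((b+x)+(y*2))))+((b+((b*3)+15))*(((y*5)*6)*((x+a)+(x+2)))))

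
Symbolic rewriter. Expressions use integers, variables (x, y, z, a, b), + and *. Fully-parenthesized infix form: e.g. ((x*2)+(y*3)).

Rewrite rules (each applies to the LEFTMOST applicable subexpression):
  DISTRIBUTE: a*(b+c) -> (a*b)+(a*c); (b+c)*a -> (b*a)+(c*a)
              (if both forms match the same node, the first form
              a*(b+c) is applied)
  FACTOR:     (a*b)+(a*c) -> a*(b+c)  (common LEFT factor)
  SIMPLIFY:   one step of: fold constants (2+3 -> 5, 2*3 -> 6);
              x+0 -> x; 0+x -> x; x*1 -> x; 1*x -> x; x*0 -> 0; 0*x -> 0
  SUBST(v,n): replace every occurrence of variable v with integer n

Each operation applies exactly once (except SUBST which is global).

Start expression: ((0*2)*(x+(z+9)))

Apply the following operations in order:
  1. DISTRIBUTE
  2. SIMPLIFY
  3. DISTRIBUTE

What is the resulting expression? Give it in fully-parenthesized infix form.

Answer: ((0*x)+(((0*2)*z)+((0*2)*9)))

Derivation:
Start: ((0*2)*(x+(z+9)))
Apply DISTRIBUTE at root (target: ((0*2)*(x+(z+9)))): ((0*2)*(x+(z+9))) -> (((0*2)*x)+((0*2)*(z+9)))
Apply SIMPLIFY at LL (target: (0*2)): (((0*2)*x)+((0*2)*(z+9))) -> ((0*x)+((0*2)*(z+9)))
Apply DISTRIBUTE at R (target: ((0*2)*(z+9))): ((0*x)+((0*2)*(z+9))) -> ((0*x)+(((0*2)*z)+((0*2)*9)))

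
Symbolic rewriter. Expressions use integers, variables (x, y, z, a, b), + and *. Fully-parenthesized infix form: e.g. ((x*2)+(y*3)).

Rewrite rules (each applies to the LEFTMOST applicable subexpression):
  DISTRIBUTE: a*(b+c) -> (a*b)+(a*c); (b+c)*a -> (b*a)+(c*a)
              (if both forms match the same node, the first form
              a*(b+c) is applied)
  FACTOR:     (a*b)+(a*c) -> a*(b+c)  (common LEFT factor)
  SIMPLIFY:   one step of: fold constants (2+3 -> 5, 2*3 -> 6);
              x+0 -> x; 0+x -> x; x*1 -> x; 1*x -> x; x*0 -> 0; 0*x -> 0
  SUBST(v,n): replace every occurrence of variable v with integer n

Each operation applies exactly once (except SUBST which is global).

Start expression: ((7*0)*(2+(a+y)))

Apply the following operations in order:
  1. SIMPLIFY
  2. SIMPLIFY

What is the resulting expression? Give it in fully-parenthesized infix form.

Start: ((7*0)*(2+(a+y)))
Apply SIMPLIFY at L (target: (7*0)): ((7*0)*(2+(a+y))) -> (0*(2+(a+y)))
Apply SIMPLIFY at root (target: (0*(2+(a+y)))): (0*(2+(a+y))) -> 0

Answer: 0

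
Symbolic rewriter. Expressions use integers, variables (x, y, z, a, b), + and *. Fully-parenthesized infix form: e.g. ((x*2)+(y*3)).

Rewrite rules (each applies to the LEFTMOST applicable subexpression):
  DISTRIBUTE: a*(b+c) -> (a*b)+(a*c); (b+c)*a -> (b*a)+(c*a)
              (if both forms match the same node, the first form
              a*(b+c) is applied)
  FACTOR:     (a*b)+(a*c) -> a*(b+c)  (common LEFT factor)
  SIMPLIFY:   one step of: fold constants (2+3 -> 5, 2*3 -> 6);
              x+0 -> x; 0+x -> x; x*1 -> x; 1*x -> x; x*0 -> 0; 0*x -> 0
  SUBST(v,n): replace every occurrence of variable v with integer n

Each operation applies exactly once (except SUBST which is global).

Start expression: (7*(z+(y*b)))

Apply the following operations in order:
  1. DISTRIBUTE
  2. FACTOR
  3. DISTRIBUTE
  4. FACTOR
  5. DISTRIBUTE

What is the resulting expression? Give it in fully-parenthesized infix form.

Start: (7*(z+(y*b)))
Apply DISTRIBUTE at root (target: (7*(z+(y*b)))): (7*(z+(y*b))) -> ((7*z)+(7*(y*b)))
Apply FACTOR at root (target: ((7*z)+(7*(y*b)))): ((7*z)+(7*(y*b))) -> (7*(z+(y*b)))
Apply DISTRIBUTE at root (target: (7*(z+(y*b)))): (7*(z+(y*b))) -> ((7*z)+(7*(y*b)))
Apply FACTOR at root (target: ((7*z)+(7*(y*b)))): ((7*z)+(7*(y*b))) -> (7*(z+(y*b)))
Apply DISTRIBUTE at root (target: (7*(z+(y*b)))): (7*(z+(y*b))) -> ((7*z)+(7*(y*b)))

Answer: ((7*z)+(7*(y*b)))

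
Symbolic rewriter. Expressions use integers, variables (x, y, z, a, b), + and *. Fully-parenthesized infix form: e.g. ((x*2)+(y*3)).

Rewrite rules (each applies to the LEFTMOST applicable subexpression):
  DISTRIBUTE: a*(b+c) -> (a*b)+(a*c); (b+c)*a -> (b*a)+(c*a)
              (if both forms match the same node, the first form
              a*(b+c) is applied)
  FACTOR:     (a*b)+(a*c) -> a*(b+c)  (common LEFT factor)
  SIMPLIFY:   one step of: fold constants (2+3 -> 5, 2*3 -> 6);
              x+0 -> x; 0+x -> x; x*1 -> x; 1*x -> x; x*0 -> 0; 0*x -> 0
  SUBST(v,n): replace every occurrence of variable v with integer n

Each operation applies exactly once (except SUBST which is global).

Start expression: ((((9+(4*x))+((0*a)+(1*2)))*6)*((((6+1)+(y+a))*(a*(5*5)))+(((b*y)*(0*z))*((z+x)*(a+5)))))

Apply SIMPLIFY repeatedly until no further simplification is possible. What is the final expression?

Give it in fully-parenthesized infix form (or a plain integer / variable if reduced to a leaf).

Answer: ((((9+(4*x))+2)*6)*((7+(y+a))*(a*25)))

Derivation:
Start: ((((9+(4*x))+((0*a)+(1*2)))*6)*((((6+1)+(y+a))*(a*(5*5)))+(((b*y)*(0*z))*((z+x)*(a+5)))))
Step 1: at LLRL: (0*a) -> 0; overall: ((((9+(4*x))+((0*a)+(1*2)))*6)*((((6+1)+(y+a))*(a*(5*5)))+(((b*y)*(0*z))*((z+x)*(a+5))))) -> ((((9+(4*x))+(0+(1*2)))*6)*((((6+1)+(y+a))*(a*(5*5)))+(((b*y)*(0*z))*((z+x)*(a+5)))))
Step 2: at LLR: (0+(1*2)) -> (1*2); overall: ((((9+(4*x))+(0+(1*2)))*6)*((((6+1)+(y+a))*(a*(5*5)))+(((b*y)*(0*z))*((z+x)*(a+5))))) -> ((((9+(4*x))+(1*2))*6)*((((6+1)+(y+a))*(a*(5*5)))+(((b*y)*(0*z))*((z+x)*(a+5)))))
Step 3: at LLR: (1*2) -> 2; overall: ((((9+(4*x))+(1*2))*6)*((((6+1)+(y+a))*(a*(5*5)))+(((b*y)*(0*z))*((z+x)*(a+5))))) -> ((((9+(4*x))+2)*6)*((((6+1)+(y+a))*(a*(5*5)))+(((b*y)*(0*z))*((z+x)*(a+5)))))
Step 4: at RLLL: (6+1) -> 7; overall: ((((9+(4*x))+2)*6)*((((6+1)+(y+a))*(a*(5*5)))+(((b*y)*(0*z))*((z+x)*(a+5))))) -> ((((9+(4*x))+2)*6)*(((7+(y+a))*(a*(5*5)))+(((b*y)*(0*z))*((z+x)*(a+5)))))
Step 5: at RLRR: (5*5) -> 25; overall: ((((9+(4*x))+2)*6)*(((7+(y+a))*(a*(5*5)))+(((b*y)*(0*z))*((z+x)*(a+5))))) -> ((((9+(4*x))+2)*6)*(((7+(y+a))*(a*25))+(((b*y)*(0*z))*((z+x)*(a+5)))))
Step 6: at RRLR: (0*z) -> 0; overall: ((((9+(4*x))+2)*6)*(((7+(y+a))*(a*25))+(((b*y)*(0*z))*((z+x)*(a+5))))) -> ((((9+(4*x))+2)*6)*(((7+(y+a))*(a*25))+(((b*y)*0)*((z+x)*(a+5)))))
Step 7: at RRL: ((b*y)*0) -> 0; overall: ((((9+(4*x))+2)*6)*(((7+(y+a))*(a*25))+(((b*y)*0)*((z+x)*(a+5))))) -> ((((9+(4*x))+2)*6)*(((7+(y+a))*(a*25))+(0*((z+x)*(a+5)))))
Step 8: at RR: (0*((z+x)*(a+5))) -> 0; overall: ((((9+(4*x))+2)*6)*(((7+(y+a))*(a*25))+(0*((z+x)*(a+5))))) -> ((((9+(4*x))+2)*6)*(((7+(y+a))*(a*25))+0))
Step 9: at R: (((7+(y+a))*(a*25))+0) -> ((7+(y+a))*(a*25)); overall: ((((9+(4*x))+2)*6)*(((7+(y+a))*(a*25))+0)) -> ((((9+(4*x))+2)*6)*((7+(y+a))*(a*25)))
Fixed point: ((((9+(4*x))+2)*6)*((7+(y+a))*(a*25)))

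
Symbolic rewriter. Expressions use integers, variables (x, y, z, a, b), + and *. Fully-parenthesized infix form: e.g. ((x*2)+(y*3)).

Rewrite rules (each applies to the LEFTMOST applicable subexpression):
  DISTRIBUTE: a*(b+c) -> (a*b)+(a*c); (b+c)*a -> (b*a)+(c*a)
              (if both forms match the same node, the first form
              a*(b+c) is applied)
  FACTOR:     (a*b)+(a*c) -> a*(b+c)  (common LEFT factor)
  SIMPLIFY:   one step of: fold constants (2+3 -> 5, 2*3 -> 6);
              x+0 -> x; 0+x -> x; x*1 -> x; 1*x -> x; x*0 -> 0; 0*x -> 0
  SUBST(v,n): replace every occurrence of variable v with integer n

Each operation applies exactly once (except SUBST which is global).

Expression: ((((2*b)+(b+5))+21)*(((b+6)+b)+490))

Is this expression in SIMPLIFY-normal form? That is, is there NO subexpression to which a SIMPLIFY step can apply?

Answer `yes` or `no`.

Expression: ((((2*b)+(b+5))+21)*(((b+6)+b)+490))
Scanning for simplifiable subexpressions (pre-order)...
  at root: ((((2*b)+(b+5))+21)*(((b+6)+b)+490)) (not simplifiable)
  at L: (((2*b)+(b+5))+21) (not simplifiable)
  at LL: ((2*b)+(b+5)) (not simplifiable)
  at LLL: (2*b) (not simplifiable)
  at LLR: (b+5) (not simplifiable)
  at R: (((b+6)+b)+490) (not simplifiable)
  at RL: ((b+6)+b) (not simplifiable)
  at RLL: (b+6) (not simplifiable)
Result: no simplifiable subexpression found -> normal form.

Answer: yes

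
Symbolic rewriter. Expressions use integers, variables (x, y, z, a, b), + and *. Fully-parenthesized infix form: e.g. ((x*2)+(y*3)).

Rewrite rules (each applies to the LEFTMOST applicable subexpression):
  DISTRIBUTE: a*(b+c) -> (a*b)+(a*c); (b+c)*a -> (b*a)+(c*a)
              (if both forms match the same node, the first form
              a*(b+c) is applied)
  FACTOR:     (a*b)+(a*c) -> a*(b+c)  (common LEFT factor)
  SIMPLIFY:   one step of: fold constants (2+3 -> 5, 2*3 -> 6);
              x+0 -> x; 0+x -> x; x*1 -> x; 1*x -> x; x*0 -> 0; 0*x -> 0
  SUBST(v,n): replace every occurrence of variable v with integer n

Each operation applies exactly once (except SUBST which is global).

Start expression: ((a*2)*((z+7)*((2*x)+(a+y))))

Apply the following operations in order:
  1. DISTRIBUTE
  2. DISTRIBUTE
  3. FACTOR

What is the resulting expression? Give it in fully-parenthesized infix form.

Answer: ((a*2)*(((z+7)*(2*x))+((z+7)*(a+y))))

Derivation:
Start: ((a*2)*((z+7)*((2*x)+(a+y))))
Apply DISTRIBUTE at R (target: ((z+7)*((2*x)+(a+y)))): ((a*2)*((z+7)*((2*x)+(a+y)))) -> ((a*2)*(((z+7)*(2*x))+((z+7)*(a+y))))
Apply DISTRIBUTE at root (target: ((a*2)*(((z+7)*(2*x))+((z+7)*(a+y))))): ((a*2)*(((z+7)*(2*x))+((z+7)*(a+y)))) -> (((a*2)*((z+7)*(2*x)))+((a*2)*((z+7)*(a+y))))
Apply FACTOR at root (target: (((a*2)*((z+7)*(2*x)))+((a*2)*((z+7)*(a+y))))): (((a*2)*((z+7)*(2*x)))+((a*2)*((z+7)*(a+y)))) -> ((a*2)*(((z+7)*(2*x))+((z+7)*(a+y))))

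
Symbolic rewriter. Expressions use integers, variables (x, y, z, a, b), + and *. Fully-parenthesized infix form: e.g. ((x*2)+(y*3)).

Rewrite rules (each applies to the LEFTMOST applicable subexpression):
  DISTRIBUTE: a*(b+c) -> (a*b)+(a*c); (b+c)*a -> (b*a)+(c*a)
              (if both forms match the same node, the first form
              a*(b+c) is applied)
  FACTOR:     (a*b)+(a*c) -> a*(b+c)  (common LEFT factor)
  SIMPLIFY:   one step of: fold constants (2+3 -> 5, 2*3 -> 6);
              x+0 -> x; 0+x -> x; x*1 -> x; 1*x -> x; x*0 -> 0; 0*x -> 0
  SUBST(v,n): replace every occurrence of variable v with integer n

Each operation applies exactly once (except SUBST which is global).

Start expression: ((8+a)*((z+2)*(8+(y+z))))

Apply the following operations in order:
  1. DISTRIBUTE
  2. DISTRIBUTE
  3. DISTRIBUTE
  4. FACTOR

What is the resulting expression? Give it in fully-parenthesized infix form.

Answer: ((8*(((z+2)*8)+((z+2)*(y+z))))+(a*((z+2)*(8+(y+z)))))

Derivation:
Start: ((8+a)*((z+2)*(8+(y+z))))
Apply DISTRIBUTE at root (target: ((8+a)*((z+2)*(8+(y+z))))): ((8+a)*((z+2)*(8+(y+z)))) -> ((8*((z+2)*(8+(y+z))))+(a*((z+2)*(8+(y+z)))))
Apply DISTRIBUTE at LR (target: ((z+2)*(8+(y+z)))): ((8*((z+2)*(8+(y+z))))+(a*((z+2)*(8+(y+z))))) -> ((8*(((z+2)*8)+((z+2)*(y+z))))+(a*((z+2)*(8+(y+z)))))
Apply DISTRIBUTE at L (target: (8*(((z+2)*8)+((z+2)*(y+z))))): ((8*(((z+2)*8)+((z+2)*(y+z))))+(a*((z+2)*(8+(y+z))))) -> (((8*((z+2)*8))+(8*((z+2)*(y+z))))+(a*((z+2)*(8+(y+z)))))
Apply FACTOR at L (target: ((8*((z+2)*8))+(8*((z+2)*(y+z))))): (((8*((z+2)*8))+(8*((z+2)*(y+z))))+(a*((z+2)*(8+(y+z))))) -> ((8*(((z+2)*8)+((z+2)*(y+z))))+(a*((z+2)*(8+(y+z)))))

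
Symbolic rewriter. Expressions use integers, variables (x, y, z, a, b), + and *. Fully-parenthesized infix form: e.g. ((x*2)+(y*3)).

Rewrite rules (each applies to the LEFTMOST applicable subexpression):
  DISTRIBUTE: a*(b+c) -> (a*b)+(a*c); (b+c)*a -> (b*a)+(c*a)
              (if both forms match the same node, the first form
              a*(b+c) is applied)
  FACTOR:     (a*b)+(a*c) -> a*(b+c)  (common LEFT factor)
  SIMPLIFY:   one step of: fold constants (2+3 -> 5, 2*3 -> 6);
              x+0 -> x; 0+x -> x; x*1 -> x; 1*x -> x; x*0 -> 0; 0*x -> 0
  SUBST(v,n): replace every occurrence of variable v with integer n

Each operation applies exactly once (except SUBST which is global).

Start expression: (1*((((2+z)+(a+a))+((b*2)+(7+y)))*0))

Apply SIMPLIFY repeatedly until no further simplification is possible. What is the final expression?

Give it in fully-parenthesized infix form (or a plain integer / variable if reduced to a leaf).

Start: (1*((((2+z)+(a+a))+((b*2)+(7+y)))*0))
Step 1: at root: (1*((((2+z)+(a+a))+((b*2)+(7+y)))*0)) -> ((((2+z)+(a+a))+((b*2)+(7+y)))*0); overall: (1*((((2+z)+(a+a))+((b*2)+(7+y)))*0)) -> ((((2+z)+(a+a))+((b*2)+(7+y)))*0)
Step 2: at root: ((((2+z)+(a+a))+((b*2)+(7+y)))*0) -> 0; overall: ((((2+z)+(a+a))+((b*2)+(7+y)))*0) -> 0
Fixed point: 0

Answer: 0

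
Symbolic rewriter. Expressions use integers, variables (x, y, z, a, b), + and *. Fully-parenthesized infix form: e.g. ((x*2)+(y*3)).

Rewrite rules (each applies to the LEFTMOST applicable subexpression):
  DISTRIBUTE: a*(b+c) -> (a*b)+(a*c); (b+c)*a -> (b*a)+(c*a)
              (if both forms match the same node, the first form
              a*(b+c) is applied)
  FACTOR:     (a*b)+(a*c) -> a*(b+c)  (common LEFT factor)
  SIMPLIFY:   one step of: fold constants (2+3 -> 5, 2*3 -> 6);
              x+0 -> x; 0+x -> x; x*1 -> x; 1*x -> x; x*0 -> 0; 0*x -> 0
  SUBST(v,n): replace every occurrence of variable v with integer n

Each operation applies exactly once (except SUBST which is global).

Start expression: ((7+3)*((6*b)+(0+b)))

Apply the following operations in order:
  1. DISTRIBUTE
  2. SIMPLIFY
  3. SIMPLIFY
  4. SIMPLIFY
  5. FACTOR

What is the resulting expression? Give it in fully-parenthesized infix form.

Answer: (10*((6*b)+b))

Derivation:
Start: ((7+3)*((6*b)+(0+b)))
Apply DISTRIBUTE at root (target: ((7+3)*((6*b)+(0+b)))): ((7+3)*((6*b)+(0+b))) -> (((7+3)*(6*b))+((7+3)*(0+b)))
Apply SIMPLIFY at LL (target: (7+3)): (((7+3)*(6*b))+((7+3)*(0+b))) -> ((10*(6*b))+((7+3)*(0+b)))
Apply SIMPLIFY at RL (target: (7+3)): ((10*(6*b))+((7+3)*(0+b))) -> ((10*(6*b))+(10*(0+b)))
Apply SIMPLIFY at RR (target: (0+b)): ((10*(6*b))+(10*(0+b))) -> ((10*(6*b))+(10*b))
Apply FACTOR at root (target: ((10*(6*b))+(10*b))): ((10*(6*b))+(10*b)) -> (10*((6*b)+b))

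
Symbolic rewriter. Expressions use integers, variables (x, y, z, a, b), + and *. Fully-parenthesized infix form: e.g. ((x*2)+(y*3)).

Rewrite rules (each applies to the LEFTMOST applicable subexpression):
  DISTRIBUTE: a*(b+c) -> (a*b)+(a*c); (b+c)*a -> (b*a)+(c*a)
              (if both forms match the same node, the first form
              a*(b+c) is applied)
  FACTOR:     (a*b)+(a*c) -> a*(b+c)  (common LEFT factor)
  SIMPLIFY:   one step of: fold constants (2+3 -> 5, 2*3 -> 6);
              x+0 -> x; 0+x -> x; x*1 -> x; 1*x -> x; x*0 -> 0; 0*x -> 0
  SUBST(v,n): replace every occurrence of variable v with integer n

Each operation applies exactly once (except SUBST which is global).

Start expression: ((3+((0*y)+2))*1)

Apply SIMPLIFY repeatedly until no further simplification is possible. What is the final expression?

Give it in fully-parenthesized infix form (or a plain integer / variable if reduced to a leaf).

Start: ((3+((0*y)+2))*1)
Step 1: at root: ((3+((0*y)+2))*1) -> (3+((0*y)+2)); overall: ((3+((0*y)+2))*1) -> (3+((0*y)+2))
Step 2: at RL: (0*y) -> 0; overall: (3+((0*y)+2)) -> (3+(0+2))
Step 3: at R: (0+2) -> 2; overall: (3+(0+2)) -> (3+2)
Step 4: at root: (3+2) -> 5; overall: (3+2) -> 5
Fixed point: 5

Answer: 5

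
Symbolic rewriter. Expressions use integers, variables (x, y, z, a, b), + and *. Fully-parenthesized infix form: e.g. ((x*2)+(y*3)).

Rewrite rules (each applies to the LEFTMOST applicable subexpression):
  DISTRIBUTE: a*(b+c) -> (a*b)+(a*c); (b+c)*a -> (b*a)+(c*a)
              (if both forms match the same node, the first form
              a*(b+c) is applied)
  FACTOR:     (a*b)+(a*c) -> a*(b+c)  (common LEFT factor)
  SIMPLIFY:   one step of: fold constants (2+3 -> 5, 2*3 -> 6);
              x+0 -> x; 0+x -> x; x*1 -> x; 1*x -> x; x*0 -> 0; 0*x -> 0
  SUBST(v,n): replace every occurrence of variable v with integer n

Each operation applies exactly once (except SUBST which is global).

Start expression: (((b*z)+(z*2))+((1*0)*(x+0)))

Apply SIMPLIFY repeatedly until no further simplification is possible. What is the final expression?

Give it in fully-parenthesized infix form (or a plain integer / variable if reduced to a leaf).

Start: (((b*z)+(z*2))+((1*0)*(x+0)))
Step 1: at RL: (1*0) -> 0; overall: (((b*z)+(z*2))+((1*0)*(x+0))) -> (((b*z)+(z*2))+(0*(x+0)))
Step 2: at R: (0*(x+0)) -> 0; overall: (((b*z)+(z*2))+(0*(x+0))) -> (((b*z)+(z*2))+0)
Step 3: at root: (((b*z)+(z*2))+0) -> ((b*z)+(z*2)); overall: (((b*z)+(z*2))+0) -> ((b*z)+(z*2))
Fixed point: ((b*z)+(z*2))

Answer: ((b*z)+(z*2))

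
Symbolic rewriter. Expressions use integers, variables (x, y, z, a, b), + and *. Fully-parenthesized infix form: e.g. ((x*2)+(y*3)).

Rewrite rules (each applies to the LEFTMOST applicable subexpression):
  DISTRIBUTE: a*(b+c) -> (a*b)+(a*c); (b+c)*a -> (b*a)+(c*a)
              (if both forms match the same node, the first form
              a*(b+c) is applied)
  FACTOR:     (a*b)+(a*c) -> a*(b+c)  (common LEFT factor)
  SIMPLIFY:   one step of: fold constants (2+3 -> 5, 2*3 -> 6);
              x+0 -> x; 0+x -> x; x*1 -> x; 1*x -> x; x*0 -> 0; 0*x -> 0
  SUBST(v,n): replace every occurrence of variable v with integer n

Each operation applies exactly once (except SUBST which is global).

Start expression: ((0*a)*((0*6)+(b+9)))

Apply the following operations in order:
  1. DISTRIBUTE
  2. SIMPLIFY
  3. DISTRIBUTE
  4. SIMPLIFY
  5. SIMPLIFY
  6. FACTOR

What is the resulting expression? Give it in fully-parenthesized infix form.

Start: ((0*a)*((0*6)+(b+9)))
Apply DISTRIBUTE at root (target: ((0*a)*((0*6)+(b+9)))): ((0*a)*((0*6)+(b+9))) -> (((0*a)*(0*6))+((0*a)*(b+9)))
Apply SIMPLIFY at LL (target: (0*a)): (((0*a)*(0*6))+((0*a)*(b+9))) -> ((0*(0*6))+((0*a)*(b+9)))
Apply DISTRIBUTE at R (target: ((0*a)*(b+9))): ((0*(0*6))+((0*a)*(b+9))) -> ((0*(0*6))+(((0*a)*b)+((0*a)*9)))
Apply SIMPLIFY at L (target: (0*(0*6))): ((0*(0*6))+(((0*a)*b)+((0*a)*9))) -> (0+(((0*a)*b)+((0*a)*9)))
Apply SIMPLIFY at root (target: (0+(((0*a)*b)+((0*a)*9)))): (0+(((0*a)*b)+((0*a)*9))) -> (((0*a)*b)+((0*a)*9))
Apply FACTOR at root (target: (((0*a)*b)+((0*a)*9))): (((0*a)*b)+((0*a)*9)) -> ((0*a)*(b+9))

Answer: ((0*a)*(b+9))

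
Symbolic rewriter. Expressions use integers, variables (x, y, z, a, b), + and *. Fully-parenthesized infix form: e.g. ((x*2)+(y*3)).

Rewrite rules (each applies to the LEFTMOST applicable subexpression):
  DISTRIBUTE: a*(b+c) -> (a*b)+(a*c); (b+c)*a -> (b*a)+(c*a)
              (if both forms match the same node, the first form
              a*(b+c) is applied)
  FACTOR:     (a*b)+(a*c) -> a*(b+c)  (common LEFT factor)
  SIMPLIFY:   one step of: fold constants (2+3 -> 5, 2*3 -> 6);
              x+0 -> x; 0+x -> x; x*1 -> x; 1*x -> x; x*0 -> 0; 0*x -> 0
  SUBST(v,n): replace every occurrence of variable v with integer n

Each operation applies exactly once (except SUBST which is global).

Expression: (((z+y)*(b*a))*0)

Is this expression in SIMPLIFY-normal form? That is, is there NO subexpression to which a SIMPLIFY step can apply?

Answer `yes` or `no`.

Expression: (((z+y)*(b*a))*0)
Scanning for simplifiable subexpressions (pre-order)...
  at root: (((z+y)*(b*a))*0) (SIMPLIFIABLE)
  at L: ((z+y)*(b*a)) (not simplifiable)
  at LL: (z+y) (not simplifiable)
  at LR: (b*a) (not simplifiable)
Found simplifiable subexpr at path root: (((z+y)*(b*a))*0)
One SIMPLIFY step would give: 0
-> NOT in normal form.

Answer: no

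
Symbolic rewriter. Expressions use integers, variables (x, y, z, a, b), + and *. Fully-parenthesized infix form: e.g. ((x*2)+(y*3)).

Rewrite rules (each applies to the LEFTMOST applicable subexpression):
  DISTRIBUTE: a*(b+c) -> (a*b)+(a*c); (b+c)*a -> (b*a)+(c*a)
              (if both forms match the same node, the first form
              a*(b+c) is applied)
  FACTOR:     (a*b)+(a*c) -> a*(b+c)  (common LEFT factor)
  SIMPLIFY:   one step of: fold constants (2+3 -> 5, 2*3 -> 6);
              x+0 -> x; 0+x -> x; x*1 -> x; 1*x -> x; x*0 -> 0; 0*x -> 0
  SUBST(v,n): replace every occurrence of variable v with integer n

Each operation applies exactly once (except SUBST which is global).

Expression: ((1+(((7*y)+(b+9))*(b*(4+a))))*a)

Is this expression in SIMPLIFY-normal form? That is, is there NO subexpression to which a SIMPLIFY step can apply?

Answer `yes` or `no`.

Answer: yes

Derivation:
Expression: ((1+(((7*y)+(b+9))*(b*(4+a))))*a)
Scanning for simplifiable subexpressions (pre-order)...
  at root: ((1+(((7*y)+(b+9))*(b*(4+a))))*a) (not simplifiable)
  at L: (1+(((7*y)+(b+9))*(b*(4+a)))) (not simplifiable)
  at LR: (((7*y)+(b+9))*(b*(4+a))) (not simplifiable)
  at LRL: ((7*y)+(b+9)) (not simplifiable)
  at LRLL: (7*y) (not simplifiable)
  at LRLR: (b+9) (not simplifiable)
  at LRR: (b*(4+a)) (not simplifiable)
  at LRRR: (4+a) (not simplifiable)
Result: no simplifiable subexpression found -> normal form.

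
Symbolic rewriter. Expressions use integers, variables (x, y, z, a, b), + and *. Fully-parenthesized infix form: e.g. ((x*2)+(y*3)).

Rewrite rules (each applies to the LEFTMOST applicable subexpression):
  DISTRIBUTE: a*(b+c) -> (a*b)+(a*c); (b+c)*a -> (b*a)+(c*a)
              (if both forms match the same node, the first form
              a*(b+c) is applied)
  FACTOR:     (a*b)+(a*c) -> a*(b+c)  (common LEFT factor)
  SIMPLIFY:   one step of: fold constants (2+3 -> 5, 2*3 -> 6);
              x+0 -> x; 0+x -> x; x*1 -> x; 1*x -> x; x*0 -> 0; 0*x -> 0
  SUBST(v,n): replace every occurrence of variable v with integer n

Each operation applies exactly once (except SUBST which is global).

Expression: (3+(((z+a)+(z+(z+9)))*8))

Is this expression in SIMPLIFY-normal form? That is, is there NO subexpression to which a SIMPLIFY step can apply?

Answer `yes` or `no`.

Expression: (3+(((z+a)+(z+(z+9)))*8))
Scanning for simplifiable subexpressions (pre-order)...
  at root: (3+(((z+a)+(z+(z+9)))*8)) (not simplifiable)
  at R: (((z+a)+(z+(z+9)))*8) (not simplifiable)
  at RL: ((z+a)+(z+(z+9))) (not simplifiable)
  at RLL: (z+a) (not simplifiable)
  at RLR: (z+(z+9)) (not simplifiable)
  at RLRR: (z+9) (not simplifiable)
Result: no simplifiable subexpression found -> normal form.

Answer: yes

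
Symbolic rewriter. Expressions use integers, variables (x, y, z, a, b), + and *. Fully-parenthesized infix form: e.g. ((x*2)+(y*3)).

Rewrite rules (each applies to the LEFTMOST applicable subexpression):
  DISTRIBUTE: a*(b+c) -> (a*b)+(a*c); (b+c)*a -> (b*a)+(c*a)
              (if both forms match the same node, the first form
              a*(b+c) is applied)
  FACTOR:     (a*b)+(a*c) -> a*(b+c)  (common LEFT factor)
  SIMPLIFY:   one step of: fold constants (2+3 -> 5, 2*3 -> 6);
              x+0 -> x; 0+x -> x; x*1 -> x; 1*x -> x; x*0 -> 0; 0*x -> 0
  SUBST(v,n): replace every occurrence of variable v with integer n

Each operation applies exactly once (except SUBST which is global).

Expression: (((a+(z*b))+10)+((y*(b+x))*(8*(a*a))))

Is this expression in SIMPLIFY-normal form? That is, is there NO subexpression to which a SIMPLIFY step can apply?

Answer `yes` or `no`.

Expression: (((a+(z*b))+10)+((y*(b+x))*(8*(a*a))))
Scanning for simplifiable subexpressions (pre-order)...
  at root: (((a+(z*b))+10)+((y*(b+x))*(8*(a*a)))) (not simplifiable)
  at L: ((a+(z*b))+10) (not simplifiable)
  at LL: (a+(z*b)) (not simplifiable)
  at LLR: (z*b) (not simplifiable)
  at R: ((y*(b+x))*(8*(a*a))) (not simplifiable)
  at RL: (y*(b+x)) (not simplifiable)
  at RLR: (b+x) (not simplifiable)
  at RR: (8*(a*a)) (not simplifiable)
  at RRR: (a*a) (not simplifiable)
Result: no simplifiable subexpression found -> normal form.

Answer: yes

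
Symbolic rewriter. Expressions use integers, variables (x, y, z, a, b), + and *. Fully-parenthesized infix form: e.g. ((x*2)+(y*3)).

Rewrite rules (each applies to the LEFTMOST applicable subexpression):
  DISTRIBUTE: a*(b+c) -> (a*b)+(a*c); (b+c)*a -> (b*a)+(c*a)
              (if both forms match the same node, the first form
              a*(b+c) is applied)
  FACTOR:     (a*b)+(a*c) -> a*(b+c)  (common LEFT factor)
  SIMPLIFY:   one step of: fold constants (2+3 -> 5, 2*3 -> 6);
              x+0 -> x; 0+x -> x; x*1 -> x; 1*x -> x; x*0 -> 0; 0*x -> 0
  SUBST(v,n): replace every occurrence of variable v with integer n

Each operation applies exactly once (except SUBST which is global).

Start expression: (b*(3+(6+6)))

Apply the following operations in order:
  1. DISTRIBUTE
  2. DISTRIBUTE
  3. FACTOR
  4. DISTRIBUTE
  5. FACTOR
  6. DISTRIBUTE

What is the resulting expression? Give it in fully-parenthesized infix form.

Answer: ((b*3)+((b*6)+(b*6)))

Derivation:
Start: (b*(3+(6+6)))
Apply DISTRIBUTE at root (target: (b*(3+(6+6)))): (b*(3+(6+6))) -> ((b*3)+(b*(6+6)))
Apply DISTRIBUTE at R (target: (b*(6+6))): ((b*3)+(b*(6+6))) -> ((b*3)+((b*6)+(b*6)))
Apply FACTOR at R (target: ((b*6)+(b*6))): ((b*3)+((b*6)+(b*6))) -> ((b*3)+(b*(6+6)))
Apply DISTRIBUTE at R (target: (b*(6+6))): ((b*3)+(b*(6+6))) -> ((b*3)+((b*6)+(b*6)))
Apply FACTOR at R (target: ((b*6)+(b*6))): ((b*3)+((b*6)+(b*6))) -> ((b*3)+(b*(6+6)))
Apply DISTRIBUTE at R (target: (b*(6+6))): ((b*3)+(b*(6+6))) -> ((b*3)+((b*6)+(b*6)))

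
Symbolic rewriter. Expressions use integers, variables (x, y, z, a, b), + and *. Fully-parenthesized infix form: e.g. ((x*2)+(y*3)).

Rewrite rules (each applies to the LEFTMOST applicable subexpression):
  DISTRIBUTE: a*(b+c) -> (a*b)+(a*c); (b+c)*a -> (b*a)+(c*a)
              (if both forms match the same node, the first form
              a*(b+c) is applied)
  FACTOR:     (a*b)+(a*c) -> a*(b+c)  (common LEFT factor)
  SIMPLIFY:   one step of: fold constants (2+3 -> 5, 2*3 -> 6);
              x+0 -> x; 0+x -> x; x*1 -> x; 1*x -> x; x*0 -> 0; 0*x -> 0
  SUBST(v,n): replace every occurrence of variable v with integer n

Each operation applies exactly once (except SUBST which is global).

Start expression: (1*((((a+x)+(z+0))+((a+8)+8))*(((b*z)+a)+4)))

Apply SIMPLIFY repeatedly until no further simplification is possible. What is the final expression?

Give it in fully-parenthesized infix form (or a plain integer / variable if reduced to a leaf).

Start: (1*((((a+x)+(z+0))+((a+8)+8))*(((b*z)+a)+4)))
Step 1: at root: (1*((((a+x)+(z+0))+((a+8)+8))*(((b*z)+a)+4))) -> ((((a+x)+(z+0))+((a+8)+8))*(((b*z)+a)+4)); overall: (1*((((a+x)+(z+0))+((a+8)+8))*(((b*z)+a)+4))) -> ((((a+x)+(z+0))+((a+8)+8))*(((b*z)+a)+4))
Step 2: at LLR: (z+0) -> z; overall: ((((a+x)+(z+0))+((a+8)+8))*(((b*z)+a)+4)) -> ((((a+x)+z)+((a+8)+8))*(((b*z)+a)+4))
Fixed point: ((((a+x)+z)+((a+8)+8))*(((b*z)+a)+4))

Answer: ((((a+x)+z)+((a+8)+8))*(((b*z)+a)+4))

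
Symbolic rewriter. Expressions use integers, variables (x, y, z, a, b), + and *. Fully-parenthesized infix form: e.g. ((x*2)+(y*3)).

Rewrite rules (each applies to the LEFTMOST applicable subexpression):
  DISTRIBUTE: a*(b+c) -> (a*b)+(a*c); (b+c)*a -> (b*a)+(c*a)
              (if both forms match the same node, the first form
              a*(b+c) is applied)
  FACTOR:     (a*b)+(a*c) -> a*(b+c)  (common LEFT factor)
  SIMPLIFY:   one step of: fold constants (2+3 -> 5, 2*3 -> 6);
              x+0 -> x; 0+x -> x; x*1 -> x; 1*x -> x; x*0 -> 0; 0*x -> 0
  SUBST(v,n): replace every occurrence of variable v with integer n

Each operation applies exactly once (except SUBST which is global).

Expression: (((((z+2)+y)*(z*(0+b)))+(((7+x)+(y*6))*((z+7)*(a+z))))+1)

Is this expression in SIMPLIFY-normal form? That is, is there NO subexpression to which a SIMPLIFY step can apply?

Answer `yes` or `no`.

Answer: no

Derivation:
Expression: (((((z+2)+y)*(z*(0+b)))+(((7+x)+(y*6))*((z+7)*(a+z))))+1)
Scanning for simplifiable subexpressions (pre-order)...
  at root: (((((z+2)+y)*(z*(0+b)))+(((7+x)+(y*6))*((z+7)*(a+z))))+1) (not simplifiable)
  at L: ((((z+2)+y)*(z*(0+b)))+(((7+x)+(y*6))*((z+7)*(a+z)))) (not simplifiable)
  at LL: (((z+2)+y)*(z*(0+b))) (not simplifiable)
  at LLL: ((z+2)+y) (not simplifiable)
  at LLLL: (z+2) (not simplifiable)
  at LLR: (z*(0+b)) (not simplifiable)
  at LLRR: (0+b) (SIMPLIFIABLE)
  at LR: (((7+x)+(y*6))*((z+7)*(a+z))) (not simplifiable)
  at LRL: ((7+x)+(y*6)) (not simplifiable)
  at LRLL: (7+x) (not simplifiable)
  at LRLR: (y*6) (not simplifiable)
  at LRR: ((z+7)*(a+z)) (not simplifiable)
  at LRRL: (z+7) (not simplifiable)
  at LRRR: (a+z) (not simplifiable)
Found simplifiable subexpr at path LLRR: (0+b)
One SIMPLIFY step would give: (((((z+2)+y)*(z*b))+(((7+x)+(y*6))*((z+7)*(a+z))))+1)
-> NOT in normal form.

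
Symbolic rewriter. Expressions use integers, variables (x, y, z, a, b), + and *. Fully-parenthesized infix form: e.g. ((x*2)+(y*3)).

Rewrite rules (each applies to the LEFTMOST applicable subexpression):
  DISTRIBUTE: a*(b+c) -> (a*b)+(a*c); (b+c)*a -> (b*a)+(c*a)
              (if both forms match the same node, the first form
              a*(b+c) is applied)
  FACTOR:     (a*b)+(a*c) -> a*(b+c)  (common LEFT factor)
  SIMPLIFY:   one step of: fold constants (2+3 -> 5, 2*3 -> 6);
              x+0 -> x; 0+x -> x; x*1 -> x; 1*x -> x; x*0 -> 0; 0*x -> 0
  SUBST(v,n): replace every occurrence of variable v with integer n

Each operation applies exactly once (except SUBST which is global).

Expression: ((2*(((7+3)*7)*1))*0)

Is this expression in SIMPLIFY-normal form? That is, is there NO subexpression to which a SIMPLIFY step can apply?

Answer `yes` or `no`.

Expression: ((2*(((7+3)*7)*1))*0)
Scanning for simplifiable subexpressions (pre-order)...
  at root: ((2*(((7+3)*7)*1))*0) (SIMPLIFIABLE)
  at L: (2*(((7+3)*7)*1)) (not simplifiable)
  at LR: (((7+3)*7)*1) (SIMPLIFIABLE)
  at LRL: ((7+3)*7) (not simplifiable)
  at LRLL: (7+3) (SIMPLIFIABLE)
Found simplifiable subexpr at path root: ((2*(((7+3)*7)*1))*0)
One SIMPLIFY step would give: 0
-> NOT in normal form.

Answer: no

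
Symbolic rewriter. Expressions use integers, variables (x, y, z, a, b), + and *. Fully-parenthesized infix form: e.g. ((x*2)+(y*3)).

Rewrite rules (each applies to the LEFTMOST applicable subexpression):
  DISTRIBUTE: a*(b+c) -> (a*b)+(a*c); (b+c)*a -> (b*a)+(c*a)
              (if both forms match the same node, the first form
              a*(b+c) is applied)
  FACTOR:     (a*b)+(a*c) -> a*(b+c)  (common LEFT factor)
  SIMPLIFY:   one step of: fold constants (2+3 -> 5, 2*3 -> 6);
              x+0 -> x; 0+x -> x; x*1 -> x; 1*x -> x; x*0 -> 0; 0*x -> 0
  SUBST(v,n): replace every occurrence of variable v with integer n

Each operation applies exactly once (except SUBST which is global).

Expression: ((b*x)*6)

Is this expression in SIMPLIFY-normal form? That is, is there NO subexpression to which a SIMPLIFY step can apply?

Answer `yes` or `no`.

Answer: yes

Derivation:
Expression: ((b*x)*6)
Scanning for simplifiable subexpressions (pre-order)...
  at root: ((b*x)*6) (not simplifiable)
  at L: (b*x) (not simplifiable)
Result: no simplifiable subexpression found -> normal form.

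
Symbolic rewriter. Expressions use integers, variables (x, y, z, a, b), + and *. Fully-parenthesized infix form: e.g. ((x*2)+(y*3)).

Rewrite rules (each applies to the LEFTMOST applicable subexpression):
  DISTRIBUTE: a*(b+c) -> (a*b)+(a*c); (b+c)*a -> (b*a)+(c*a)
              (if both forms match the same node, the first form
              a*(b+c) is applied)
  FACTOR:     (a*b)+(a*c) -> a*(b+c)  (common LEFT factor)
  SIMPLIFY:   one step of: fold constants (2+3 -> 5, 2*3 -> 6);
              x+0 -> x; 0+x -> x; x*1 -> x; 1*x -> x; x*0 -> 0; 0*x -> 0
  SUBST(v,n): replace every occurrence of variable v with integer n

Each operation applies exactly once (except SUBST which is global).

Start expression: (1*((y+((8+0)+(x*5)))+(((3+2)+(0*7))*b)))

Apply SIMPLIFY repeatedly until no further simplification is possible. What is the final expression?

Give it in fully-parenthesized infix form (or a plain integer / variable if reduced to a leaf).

Answer: ((y+(8+(x*5)))+(5*b))

Derivation:
Start: (1*((y+((8+0)+(x*5)))+(((3+2)+(0*7))*b)))
Step 1: at root: (1*((y+((8+0)+(x*5)))+(((3+2)+(0*7))*b))) -> ((y+((8+0)+(x*5)))+(((3+2)+(0*7))*b)); overall: (1*((y+((8+0)+(x*5)))+(((3+2)+(0*7))*b))) -> ((y+((8+0)+(x*5)))+(((3+2)+(0*7))*b))
Step 2: at LRL: (8+0) -> 8; overall: ((y+((8+0)+(x*5)))+(((3+2)+(0*7))*b)) -> ((y+(8+(x*5)))+(((3+2)+(0*7))*b))
Step 3: at RLL: (3+2) -> 5; overall: ((y+(8+(x*5)))+(((3+2)+(0*7))*b)) -> ((y+(8+(x*5)))+((5+(0*7))*b))
Step 4: at RLR: (0*7) -> 0; overall: ((y+(8+(x*5)))+((5+(0*7))*b)) -> ((y+(8+(x*5)))+((5+0)*b))
Step 5: at RL: (5+0) -> 5; overall: ((y+(8+(x*5)))+((5+0)*b)) -> ((y+(8+(x*5)))+(5*b))
Fixed point: ((y+(8+(x*5)))+(5*b))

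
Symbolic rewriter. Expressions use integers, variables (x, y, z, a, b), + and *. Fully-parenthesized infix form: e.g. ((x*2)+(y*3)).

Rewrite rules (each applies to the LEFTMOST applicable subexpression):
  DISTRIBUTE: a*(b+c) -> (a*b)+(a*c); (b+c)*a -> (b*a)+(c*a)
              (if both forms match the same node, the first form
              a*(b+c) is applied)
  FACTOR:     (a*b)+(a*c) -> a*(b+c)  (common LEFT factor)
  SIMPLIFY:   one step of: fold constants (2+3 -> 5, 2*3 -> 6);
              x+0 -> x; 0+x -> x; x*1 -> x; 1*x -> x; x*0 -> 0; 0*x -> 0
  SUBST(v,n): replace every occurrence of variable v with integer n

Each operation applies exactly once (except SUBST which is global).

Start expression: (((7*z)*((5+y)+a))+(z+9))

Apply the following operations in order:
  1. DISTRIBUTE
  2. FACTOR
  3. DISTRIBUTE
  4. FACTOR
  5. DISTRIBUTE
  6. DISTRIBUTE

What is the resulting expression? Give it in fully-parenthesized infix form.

Answer: (((((7*z)*5)+((7*z)*y))+((7*z)*a))+(z+9))

Derivation:
Start: (((7*z)*((5+y)+a))+(z+9))
Apply DISTRIBUTE at L (target: ((7*z)*((5+y)+a))): (((7*z)*((5+y)+a))+(z+9)) -> ((((7*z)*(5+y))+((7*z)*a))+(z+9))
Apply FACTOR at L (target: (((7*z)*(5+y))+((7*z)*a))): ((((7*z)*(5+y))+((7*z)*a))+(z+9)) -> (((7*z)*((5+y)+a))+(z+9))
Apply DISTRIBUTE at L (target: ((7*z)*((5+y)+a))): (((7*z)*((5+y)+a))+(z+9)) -> ((((7*z)*(5+y))+((7*z)*a))+(z+9))
Apply FACTOR at L (target: (((7*z)*(5+y))+((7*z)*a))): ((((7*z)*(5+y))+((7*z)*a))+(z+9)) -> (((7*z)*((5+y)+a))+(z+9))
Apply DISTRIBUTE at L (target: ((7*z)*((5+y)+a))): (((7*z)*((5+y)+a))+(z+9)) -> ((((7*z)*(5+y))+((7*z)*a))+(z+9))
Apply DISTRIBUTE at LL (target: ((7*z)*(5+y))): ((((7*z)*(5+y))+((7*z)*a))+(z+9)) -> (((((7*z)*5)+((7*z)*y))+((7*z)*a))+(z+9))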